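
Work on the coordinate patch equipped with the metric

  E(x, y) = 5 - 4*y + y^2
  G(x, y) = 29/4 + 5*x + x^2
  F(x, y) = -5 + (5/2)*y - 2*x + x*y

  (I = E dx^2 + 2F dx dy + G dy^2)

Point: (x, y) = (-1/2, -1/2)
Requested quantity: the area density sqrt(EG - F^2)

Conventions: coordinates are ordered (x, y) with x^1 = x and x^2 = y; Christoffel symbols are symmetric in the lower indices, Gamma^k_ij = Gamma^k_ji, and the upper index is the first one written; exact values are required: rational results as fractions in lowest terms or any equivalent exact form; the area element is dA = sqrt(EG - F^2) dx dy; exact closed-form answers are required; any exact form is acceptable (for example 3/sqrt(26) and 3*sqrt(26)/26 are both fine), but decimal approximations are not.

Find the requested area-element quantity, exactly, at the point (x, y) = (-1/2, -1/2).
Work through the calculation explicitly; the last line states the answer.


E = 29/4, F = -5, G = 5; EG - F^2 = 45/4

Answer: sqrt(EG - F^2) = 3*sqrt(5)/2


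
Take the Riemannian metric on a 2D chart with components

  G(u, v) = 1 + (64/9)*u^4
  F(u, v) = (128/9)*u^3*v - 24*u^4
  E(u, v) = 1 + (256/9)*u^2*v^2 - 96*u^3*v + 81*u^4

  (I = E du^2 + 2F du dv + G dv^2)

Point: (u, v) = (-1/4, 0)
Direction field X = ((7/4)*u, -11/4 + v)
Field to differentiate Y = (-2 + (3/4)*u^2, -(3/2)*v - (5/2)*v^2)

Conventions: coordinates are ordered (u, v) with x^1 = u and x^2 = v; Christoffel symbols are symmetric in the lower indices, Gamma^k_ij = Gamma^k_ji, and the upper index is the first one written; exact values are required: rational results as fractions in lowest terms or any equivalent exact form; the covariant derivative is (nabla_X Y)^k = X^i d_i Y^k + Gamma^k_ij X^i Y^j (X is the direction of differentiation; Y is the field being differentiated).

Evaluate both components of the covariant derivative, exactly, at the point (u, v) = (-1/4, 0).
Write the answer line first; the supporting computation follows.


Answer: (nabla_X Y)^u = 1887/1216, (nabla_X Y)^v = 1129/304

E = 337/256, F = -3/32, G = 37/36 at the point
E_u = -81/16, E_v = 3/2, F_u = 3/2, F_v = -2/9, G_u = -4/9, G_v = 0
EG - F^2 = 3097/2304;  g^inv = (2304/3097) * [[37/36, 3/32], [3/32, 337/256]]
first-kind symbols [ij,l] = (1/2)(d_i g_jl + d_j g_il - d_l g_ij): [uu,u] = E_u/2 = -81/32, [uu,v] = F_u - E_v/2 = 3/4, [uv,u] = E_v/2 = 3/4, [uv,v] = G_u/2 = -2/9, [vv,u] = F_v - G_u/2 = 0, [vv,v] = G_v/2 = 0
Gamma^u_ij = (G*[ij,u] - F*[ij,v])/(EG - F^2), Gamma^v_ij = (E*[ij,v] - F*[ij,u])/(EG - F^2)
Gamma_uuu = -5832/3097, Gamma_uuv = 1728/3097, Gamma_uvv = 0, Gamma_vuu = 1728/3097, Gamma_vuv = -512/3097, Gamma_vvv = 0
X = (-7/16, -11/4), Y = (-125/64, 0) at the point


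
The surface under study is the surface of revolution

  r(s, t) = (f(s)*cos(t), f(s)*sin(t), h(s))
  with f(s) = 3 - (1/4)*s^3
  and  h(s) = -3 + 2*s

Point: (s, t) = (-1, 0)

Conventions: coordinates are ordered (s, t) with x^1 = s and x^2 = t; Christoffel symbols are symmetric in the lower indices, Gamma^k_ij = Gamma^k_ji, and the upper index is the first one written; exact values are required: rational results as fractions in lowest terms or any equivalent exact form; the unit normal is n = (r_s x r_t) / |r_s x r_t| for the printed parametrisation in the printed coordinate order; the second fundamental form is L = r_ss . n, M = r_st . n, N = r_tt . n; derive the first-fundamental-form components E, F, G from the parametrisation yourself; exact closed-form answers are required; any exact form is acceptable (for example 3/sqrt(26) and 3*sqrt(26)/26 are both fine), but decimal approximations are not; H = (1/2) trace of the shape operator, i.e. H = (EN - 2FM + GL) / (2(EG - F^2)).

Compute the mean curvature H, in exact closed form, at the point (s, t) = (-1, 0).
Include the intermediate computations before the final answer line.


f = 13/4, f' = -3/4, f'' = 3/2, h' = 2, h'' = 0
E = 73/16, F = 0, G = 169/16; answer radicand W^2 = 73/16
unnormalised second-form numerators: l = -3, m = 0, n = 13/2; L = l/sqrt(73/16), and similarly M = m/sqrt(W^2), N = n/sqrt(W^2)
H = (E*n - 2*F*m + G*l) / (2*(EG - F^2)*sqrt(W^2)); E*n - 2*F*m + G*l = -65/32, EG - F^2 = 12337/256, so H = (-20/949)/sqrt(73/16)

Answer: H = -80*sqrt(73)/69277


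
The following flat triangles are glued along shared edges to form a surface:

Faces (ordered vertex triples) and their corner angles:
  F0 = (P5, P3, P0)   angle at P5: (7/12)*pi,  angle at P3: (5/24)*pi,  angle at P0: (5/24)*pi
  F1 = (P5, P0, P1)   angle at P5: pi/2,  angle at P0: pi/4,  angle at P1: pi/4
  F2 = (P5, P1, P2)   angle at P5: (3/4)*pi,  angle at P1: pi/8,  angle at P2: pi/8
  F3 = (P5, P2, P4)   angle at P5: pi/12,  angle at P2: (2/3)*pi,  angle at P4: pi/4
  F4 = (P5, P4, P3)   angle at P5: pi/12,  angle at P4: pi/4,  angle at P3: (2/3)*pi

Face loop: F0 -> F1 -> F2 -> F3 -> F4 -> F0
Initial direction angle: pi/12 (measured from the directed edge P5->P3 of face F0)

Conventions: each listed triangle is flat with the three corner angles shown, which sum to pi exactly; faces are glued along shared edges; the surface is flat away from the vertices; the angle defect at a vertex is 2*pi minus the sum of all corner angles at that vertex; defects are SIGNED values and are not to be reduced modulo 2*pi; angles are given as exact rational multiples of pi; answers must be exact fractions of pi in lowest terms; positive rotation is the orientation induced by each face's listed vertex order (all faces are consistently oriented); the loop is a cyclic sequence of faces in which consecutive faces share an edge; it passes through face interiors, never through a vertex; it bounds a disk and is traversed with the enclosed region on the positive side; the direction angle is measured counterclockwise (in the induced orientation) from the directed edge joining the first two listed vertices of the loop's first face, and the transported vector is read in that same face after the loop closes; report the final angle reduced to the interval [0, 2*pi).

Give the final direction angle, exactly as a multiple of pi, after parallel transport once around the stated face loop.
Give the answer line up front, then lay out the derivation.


Answer: final direction angle = pi/12

enclosed vertex P5: corner angles sum to 2*pi, defect = 2*pi - 2*pi = 0
adding the enclosed defects to the starting angle (mod 2*pi, induced orientation) gives the holonomy
final angle = pi/12 + 0 = pi/12 (mod 2*pi)


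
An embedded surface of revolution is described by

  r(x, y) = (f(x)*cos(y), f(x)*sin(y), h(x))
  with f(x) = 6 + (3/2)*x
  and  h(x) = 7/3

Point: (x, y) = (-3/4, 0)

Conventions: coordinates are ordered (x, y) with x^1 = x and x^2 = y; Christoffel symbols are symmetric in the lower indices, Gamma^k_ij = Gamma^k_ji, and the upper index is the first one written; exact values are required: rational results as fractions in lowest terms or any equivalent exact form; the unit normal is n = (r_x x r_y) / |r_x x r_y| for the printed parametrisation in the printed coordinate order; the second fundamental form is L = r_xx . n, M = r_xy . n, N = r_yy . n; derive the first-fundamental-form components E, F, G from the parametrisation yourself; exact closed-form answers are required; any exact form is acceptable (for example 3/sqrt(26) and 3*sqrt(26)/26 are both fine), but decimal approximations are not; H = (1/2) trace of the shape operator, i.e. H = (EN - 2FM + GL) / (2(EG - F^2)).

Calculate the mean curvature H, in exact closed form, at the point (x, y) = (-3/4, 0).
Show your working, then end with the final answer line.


f = 39/8, f' = 3/2, f'' = 0, h' = 0, h'' = 0
E = 9/4, F = 0, G = 1521/64; answer radicand W^2 = 9/4
unnormalised second-form numerators: l = 0, m = 0, n = 0; L = l/sqrt(9/4), and similarly M = m/sqrt(W^2), N = n/sqrt(W^2)
H = (E*n - 2*F*m + G*l) / (2*(EG - F^2)*sqrt(W^2)); E*n - 2*F*m + G*l = 0, EG - F^2 = 13689/256, so H = (0)/sqrt(9/4)

Answer: H = 0


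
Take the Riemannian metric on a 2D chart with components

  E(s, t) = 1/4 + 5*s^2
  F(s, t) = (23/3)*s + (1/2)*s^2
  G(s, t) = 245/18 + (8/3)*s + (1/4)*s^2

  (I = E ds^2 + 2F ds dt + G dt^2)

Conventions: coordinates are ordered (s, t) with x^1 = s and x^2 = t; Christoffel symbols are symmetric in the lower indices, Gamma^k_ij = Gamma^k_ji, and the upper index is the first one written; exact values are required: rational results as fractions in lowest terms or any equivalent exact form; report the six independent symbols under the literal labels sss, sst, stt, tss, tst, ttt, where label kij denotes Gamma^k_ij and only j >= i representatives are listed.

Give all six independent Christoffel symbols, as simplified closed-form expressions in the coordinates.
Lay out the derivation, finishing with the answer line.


E = 1/4 + 5*s^2; F = (23/3)*s + (1/2)*s^2; G = 245/18 + (8/3)*s + (1/4)*s^2
Gamma^k_ij = (1/2) g^{kl} (d_i g_jl + d_j g_il - d_l g_ij), with g^inv = (1/(EG-F^2)) [[G, -F], [-F, E]]
first partials: E_s = 10*s, E_t = 0, F_s = 23/3 + s, F_t = 0, G_s = 8/3 + (1/2)*s, G_t = 0
D = EG - F^2 = 245/72 + (2/3)*s + (1345/144)*s^2 + (17/3)*s^3 + s^4
expanded: Gamma^s_ss = (G E_s - 2F F_s + F E_t)/(2D), Gamma^s_st = (G E_t - F G_s)/(2D), Gamma^s_tt = (2G F_t - G G_s - F G_t)/(2D), Gamma^t_ss = (2E F_s - E E_t - F E_s)/(2D), Gamma^t_st = (E G_s - F E_t)/(2D), Gamma^t_tt = (E G_t - 2F F_t + F G_s)/(2D); substitute and cancel common factors

Answer: Gamma_sss = (108*s^3 + 264*s^2 + 1336*s)/(144*s^4 + 816*s^3 + 1345*s^2 + 96*s + 490), Gamma_sst = (-18*s^3 - 372*s^2 - 1472*s)/(144*s^4 + 816*s^3 + 1345*s^2 + 96*s + 490), Gamma_stt = (-27*s^3 - 432*s^2 - 3006*s - 7840)/(432*s^4 + 2448*s^3 + 4035*s^2 + 288*s + 1470), Gamma_tss = (360*s^3 + 36*s + 276)/(144*s^4 + 816*s^3 + 1345*s^2 + 96*s + 490), Gamma_tst = (180*s^3 + 960*s^2 + 9*s + 48)/(144*s^4 + 816*s^3 + 1345*s^2 + 96*s + 490), Gamma_ttt = (18*s^3 + 372*s^2 + 1472*s)/(144*s^4 + 816*s^3 + 1345*s^2 + 96*s + 490)


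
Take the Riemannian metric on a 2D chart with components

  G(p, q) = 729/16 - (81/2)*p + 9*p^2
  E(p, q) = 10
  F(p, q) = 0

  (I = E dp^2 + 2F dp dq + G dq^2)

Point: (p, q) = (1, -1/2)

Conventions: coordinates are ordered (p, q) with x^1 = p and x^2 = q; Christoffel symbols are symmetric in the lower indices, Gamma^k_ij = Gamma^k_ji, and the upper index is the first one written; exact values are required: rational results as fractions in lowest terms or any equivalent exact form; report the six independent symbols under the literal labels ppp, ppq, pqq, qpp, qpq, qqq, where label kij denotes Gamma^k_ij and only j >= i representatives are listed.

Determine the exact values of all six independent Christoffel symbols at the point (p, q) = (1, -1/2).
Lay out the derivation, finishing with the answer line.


E = 10, F = 0, G = 225/16 at the point
E_p = 0, E_q = 0, F_p = 0, F_q = 0, G_p = -45/2, G_q = 0
EG - F^2 = 1125/8;  g^inv = (8/1125) * [[225/16, 0], [0, 10]]
first-kind symbols [ij,l] = (1/2)(d_i g_jl + d_j g_il - d_l g_ij): [pp,p] = E_p/2 = 0, [pp,q] = F_p - E_q/2 = 0, [pq,p] = E_q/2 = 0, [pq,q] = G_p/2 = -45/4, [qq,p] = F_q - G_p/2 = 45/4, [qq,q] = G_q/2 = 0
Gamma^p_ij = (G*[ij,p] - F*[ij,q])/(EG - F^2), Gamma^q_ij = (E*[ij,q] - F*[ij,p])/(EG - F^2)

Answer: Gamma_ppp = 0, Gamma_ppq = 0, Gamma_pqq = 9/8, Gamma_qpp = 0, Gamma_qpq = -4/5, Gamma_qqq = 0


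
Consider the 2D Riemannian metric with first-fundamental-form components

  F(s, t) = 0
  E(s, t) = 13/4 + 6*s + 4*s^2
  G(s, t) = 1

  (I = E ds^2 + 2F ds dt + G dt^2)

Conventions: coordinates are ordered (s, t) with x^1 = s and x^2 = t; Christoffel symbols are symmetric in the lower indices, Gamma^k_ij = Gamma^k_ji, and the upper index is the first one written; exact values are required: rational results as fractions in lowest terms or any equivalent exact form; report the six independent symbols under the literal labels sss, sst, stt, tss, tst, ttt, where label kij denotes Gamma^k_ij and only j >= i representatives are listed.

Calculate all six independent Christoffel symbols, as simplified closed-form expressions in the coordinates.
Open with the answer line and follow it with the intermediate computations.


Answer: Gamma_sss = (16*s + 12)/(16*s^2 + 24*s + 13), Gamma_sst = 0, Gamma_stt = 0, Gamma_tss = 0, Gamma_tst = 0, Gamma_ttt = 0

E = 13/4 + 6*s + 4*s^2; F = 0; G = 1
Gamma^k_ij = (1/2) g^{kl} (d_i g_jl + d_j g_il - d_l g_ij), with g^inv = (1/(EG-F^2)) [[G, -F], [-F, E]]
first partials: E_s = 6 + 8*s, E_t = 0, F_s = 0, F_t = 0, G_s = 0, G_t = 0
D = EG - F^2 = 13/4 + 6*s + 4*s^2
expanded: Gamma^s_ss = (G E_s - 2F F_s + F E_t)/(2D), Gamma^s_st = (G E_t - F G_s)/(2D), Gamma^s_tt = (2G F_t - G G_s - F G_t)/(2D), Gamma^t_ss = (2E F_s - E E_t - F E_s)/(2D), Gamma^t_st = (E G_s - F E_t)/(2D), Gamma^t_tt = (E G_t - 2F F_t + F G_s)/(2D); substitute and cancel common factors


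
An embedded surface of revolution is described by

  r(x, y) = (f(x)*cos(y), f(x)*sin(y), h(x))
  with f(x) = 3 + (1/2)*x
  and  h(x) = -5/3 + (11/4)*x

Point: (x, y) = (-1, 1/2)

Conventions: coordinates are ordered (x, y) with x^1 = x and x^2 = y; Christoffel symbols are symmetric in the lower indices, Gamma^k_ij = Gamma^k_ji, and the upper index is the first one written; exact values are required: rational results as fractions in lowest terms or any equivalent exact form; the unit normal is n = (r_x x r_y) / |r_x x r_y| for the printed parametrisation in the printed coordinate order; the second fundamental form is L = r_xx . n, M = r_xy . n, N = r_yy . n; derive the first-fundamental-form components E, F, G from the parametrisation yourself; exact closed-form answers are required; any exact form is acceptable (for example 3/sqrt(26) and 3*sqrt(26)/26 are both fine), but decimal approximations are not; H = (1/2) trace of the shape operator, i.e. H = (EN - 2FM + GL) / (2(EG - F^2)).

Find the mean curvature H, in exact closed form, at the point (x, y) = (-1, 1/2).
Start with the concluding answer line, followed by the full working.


Answer: H = 11*sqrt(5)/125

f = 5/2, f' = 1/2, f'' = 0, h' = 11/4, h'' = 0
E = 125/16, F = 0, G = 25/4; answer radicand W^2 = 125/16
unnormalised second-form numerators: l = 0, m = 0, n = 55/8; L = l/sqrt(125/16), and similarly M = m/sqrt(W^2), N = n/sqrt(W^2)
H = (E*n - 2*F*m + G*l) / (2*(EG - F^2)*sqrt(W^2)); E*n - 2*F*m + G*l = 6875/128, EG - F^2 = 3125/64, so H = (11/20)/sqrt(125/16)


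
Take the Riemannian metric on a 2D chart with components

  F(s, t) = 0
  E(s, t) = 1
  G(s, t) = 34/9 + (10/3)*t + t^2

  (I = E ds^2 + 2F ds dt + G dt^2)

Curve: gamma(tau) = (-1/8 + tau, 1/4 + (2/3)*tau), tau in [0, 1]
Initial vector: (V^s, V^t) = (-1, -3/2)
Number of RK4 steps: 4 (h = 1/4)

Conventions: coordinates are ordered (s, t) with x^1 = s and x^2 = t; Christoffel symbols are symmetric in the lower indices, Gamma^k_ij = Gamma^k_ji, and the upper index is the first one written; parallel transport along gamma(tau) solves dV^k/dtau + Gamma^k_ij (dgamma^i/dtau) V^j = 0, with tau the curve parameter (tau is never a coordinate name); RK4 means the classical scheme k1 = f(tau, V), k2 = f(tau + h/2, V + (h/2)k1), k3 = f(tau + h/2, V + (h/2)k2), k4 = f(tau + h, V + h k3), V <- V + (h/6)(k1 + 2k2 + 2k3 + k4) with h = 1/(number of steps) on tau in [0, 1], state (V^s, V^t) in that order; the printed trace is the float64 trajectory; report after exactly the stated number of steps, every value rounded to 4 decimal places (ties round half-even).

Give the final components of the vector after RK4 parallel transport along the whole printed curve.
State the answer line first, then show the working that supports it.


Answer: V^s = -1.0000, V^t = -1.1706

gamma'(tau) = (1, 2/3); f(tau, V)^k = -Gamma^k_ij(gamma(tau)) gamma'^i(tau) V^j; h = 1/4; intermediate values shown to 6 dp
curve data and Christoffel symbols at the stage parameters:
  tau = 0.000000: gamma = (-0.125000, 0.250000), gamma' = (1.000000, 0.666667); Gamma_sss = 0.000000, Gamma_sst = 0.000000, Gamma_stt = 0.000000, Gamma_tss = 0.000000, Gamma_tst = 0.000000, Gamma_ttt = 0.410104
  tau = 0.125000: gamma = (0.000000, 0.333333), gamma' = (1.000000, 0.666667); Gamma_sss = 0.000000, Gamma_sst = 0.000000, Gamma_stt = 0.000000, Gamma_tss = 0.000000, Gamma_tst = 0.000000, Gamma_ttt = 0.400000
  tau = 0.250000: gamma = (0.125000, 0.416667), gamma' = (1.000000, 0.666667); Gamma_sss = 0.000000, Gamma_sst = 0.000000, Gamma_stt = 0.000000, Gamma_tss = 0.000000, Gamma_tst = 0.000000, Gamma_ttt = 0.390117
  tau = 0.375000: gamma = (0.250000, 0.500000), gamma' = (1.000000, 0.666667); Gamma_sss = 0.000000, Gamma_sst = 0.000000, Gamma_stt = 0.000000, Gamma_tss = 0.000000, Gamma_tst = 0.000000, Gamma_ttt = 0.380488
  tau = 0.500000: gamma = (0.375000, 0.583333), gamma' = (1.000000, 0.666667); Gamma_sss = 0.000000, Gamma_sst = 0.000000, Gamma_stt = 0.000000, Gamma_tss = 0.000000, Gamma_tst = 0.000000, Gamma_ttt = 0.371134
  tau = 0.625000: gamma = (0.500000, 0.666667), gamma' = (1.000000, 0.666667); Gamma_sss = 0.000000, Gamma_sst = 0.000000, Gamma_stt = 0.000000, Gamma_tss = 0.000000, Gamma_tst = 0.000000, Gamma_ttt = 0.362069
  tau = 0.750000: gamma = (0.625000, 0.750000), gamma' = (1.000000, 0.666667); Gamma_sss = 0.000000, Gamma_sst = 0.000000, Gamma_stt = 0.000000, Gamma_tss = 0.000000, Gamma_tst = 0.000000, Gamma_ttt = 0.353299
  tau = 0.875000: gamma = (0.750000, 0.833333), gamma' = (1.000000, 0.666667); Gamma_sss = 0.000000, Gamma_sst = 0.000000, Gamma_stt = 0.000000, Gamma_tss = 0.000000, Gamma_tst = 0.000000, Gamma_ttt = 0.344828
  tau = 1.000000: gamma = (0.875000, 0.916667), gamma' = (1.000000, 0.666667); Gamma_sss = 0.000000, Gamma_sst = 0.000000, Gamma_stt = 0.000000, Gamma_tss = 0.000000, Gamma_tst = 0.000000, Gamma_ttt = 0.336652
step 0: V^s = -1.0000, V^t = -1.5000
step 1: k1 = (0.000000, 0.410104), k2 = (0.000000, 0.386330), k3 = (0.000000, 0.387122), k4 = (0.000000, 0.364947); V <- V + (h/6)(k1 + 2k2 + 2k3 + k4): V^s = -1.0000, V^t = -1.4033
step 2: k1 = (0.000000, 0.364955), k2 = (0.000000, 0.344375), k3 = (0.000000, 0.345028), k4 = (0.000000, 0.325854); V <- V + (h/6)(k1 + 2k2 + 2k3 + k4): V^s = -1.0000, V^t = -1.3170
step 3: k1 = (0.000000, 0.325860), k2 = (0.000000, 0.308069), k3 = (0.000000, 0.308606), k4 = (0.000000, 0.292029); V <- V + (h/6)(k1 + 2k2 + 2k3 + k4): V^s = -1.0000, V^t = -1.2399
step 4: k1 = (0.000000, 0.292033), k2 = (0.000000, 0.276639), k3 = (0.000000, 0.277081), k4 = (0.000000, 0.262726); V <- V + (h/6)(k1 + 2k2 + 2k3 + k4): V^s = -1.0000, V^t = -1.1706


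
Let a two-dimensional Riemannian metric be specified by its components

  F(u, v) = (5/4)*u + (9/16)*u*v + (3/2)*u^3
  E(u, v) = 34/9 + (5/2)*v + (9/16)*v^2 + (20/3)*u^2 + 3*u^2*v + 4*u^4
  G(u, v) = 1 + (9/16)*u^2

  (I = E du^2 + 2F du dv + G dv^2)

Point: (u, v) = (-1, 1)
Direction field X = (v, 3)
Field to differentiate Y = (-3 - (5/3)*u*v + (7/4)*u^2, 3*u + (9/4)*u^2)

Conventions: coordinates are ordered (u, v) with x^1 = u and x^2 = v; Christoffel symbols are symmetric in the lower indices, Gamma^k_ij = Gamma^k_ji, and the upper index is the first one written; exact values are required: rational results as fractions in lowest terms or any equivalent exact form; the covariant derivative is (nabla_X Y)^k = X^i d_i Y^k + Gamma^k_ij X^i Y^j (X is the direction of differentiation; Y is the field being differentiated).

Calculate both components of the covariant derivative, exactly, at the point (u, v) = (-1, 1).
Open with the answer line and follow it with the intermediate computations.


Answer: (nabla_X Y)^u = -7963/18204, (nabla_X Y)^v = -8823/6068

E = 2953/144, F = -53/16, G = 25/16 at the point
E_u = -106/3, E_v = 53/8, F_u = 101/16, F_v = -9/16, G_u = -9/8, G_v = 0
EG - F^2 = 1517/72;  g^inv = (72/1517) * [[25/16, 53/16], [53/16, 2953/144]]
first-kind symbols [ij,l] = (1/2)(d_i g_jl + d_j g_il - d_l g_ij): [uu,u] = E_u/2 = -53/3, [uu,v] = F_u - E_v/2 = 3, [uv,u] = E_v/2 = 53/16, [uv,v] = G_u/2 = -9/16, [vv,u] = F_v - G_u/2 = 0, [vv,v] = G_v/2 = 0
Gamma^u_ij = (G*[ij,u] - F*[ij,v])/(EG - F^2), Gamma^v_ij = (E*[ij,v] - F*[ij,u])/(EG - F^2)
Gamma_uuu = -1272/1517, Gamma_uuv = 477/3034, Gamma_uvv = 0, Gamma_vuu = 216/1517, Gamma_vuv = -81/3034, Gamma_vvv = 0
X = (1, 3), Y = (5/12, -3/4) at the point


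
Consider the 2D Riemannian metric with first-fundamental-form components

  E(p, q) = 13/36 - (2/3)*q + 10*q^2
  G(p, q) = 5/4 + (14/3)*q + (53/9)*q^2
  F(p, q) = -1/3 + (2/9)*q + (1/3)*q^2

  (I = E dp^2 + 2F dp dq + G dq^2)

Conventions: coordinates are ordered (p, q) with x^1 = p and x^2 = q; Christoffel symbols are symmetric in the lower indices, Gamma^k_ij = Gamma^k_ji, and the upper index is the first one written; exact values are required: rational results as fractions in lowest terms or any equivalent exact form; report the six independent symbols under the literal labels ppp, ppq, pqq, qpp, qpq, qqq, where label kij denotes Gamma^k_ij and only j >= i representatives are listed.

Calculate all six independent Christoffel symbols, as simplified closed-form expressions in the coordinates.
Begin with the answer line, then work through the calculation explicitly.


Answer: Gamma_ppp = (4320*q^3 + 2736*q^2 - 4416*q + 144)/(76176*q^4 + 55200*q^3 + 15148*q^2 + 1296*q + 441), Gamma_ppq = (76320*q^3 + 57936*q^2 + 14184*q - 540)/(76176*q^4 + 55200*q^3 + 15148*q^2 + 1296*q + 441), Gamma_pqq = (2544*q^3 + 3024*q^2 + 4296*q + 1368)/(76176*q^4 + 55200*q^3 + 15148*q^2 + 1296*q + 441), Gamma_qpp = (-129600*q^3 + 12960*q^2 - 4968*q + 156)/(76176*q^4 + 55200*q^3 + 15148*q^2 + 1296*q + 441), Gamma_qpq = (-4320*q^3 - 2736*q^2 + 4416*q - 144)/(76176*q^4 + 55200*q^3 + 15148*q^2 + 1296*q + 441), Gamma_qqq = (76032*q^3 + 24864*q^2 + 964*q + 1188)/(76176*q^4 + 55200*q^3 + 15148*q^2 + 1296*q + 441)

E = 13/36 - (2/3)*q + 10*q^2; F = -1/3 + (2/9)*q + (1/3)*q^2; G = 5/4 + (14/3)*q + (53/9)*q^2
Gamma^k_ij = (1/2) g^{kl} (d_i g_jl + d_j g_il - d_l g_ij), with g^inv = (1/(EG-F^2)) [[G, -F], [-F, E]]
first partials: E_p = 0, E_q = -2/3 + 20*q, F_p = 0, F_q = 2/9 + (2/3)*q, G_p = 0, G_q = 14/3 + (106/9)*q
D = EG - F^2 = 49/144 + q + (3787/324)*q^2 + (1150/27)*q^3 + (529/9)*q^4
expanded: Gamma^p_pp = (G E_p - 2F F_p + F E_q)/(2D), Gamma^p_pq = (G E_q - F G_p)/(2D), Gamma^p_qq = (2G F_q - G G_p - F G_q)/(2D), Gamma^q_pp = (2E F_p - E E_q - F E_p)/(2D), Gamma^q_pq = (E G_p - F E_q)/(2D), Gamma^q_qq = (E G_q - 2F F_q + F G_p)/(2D); substitute and cancel common factors


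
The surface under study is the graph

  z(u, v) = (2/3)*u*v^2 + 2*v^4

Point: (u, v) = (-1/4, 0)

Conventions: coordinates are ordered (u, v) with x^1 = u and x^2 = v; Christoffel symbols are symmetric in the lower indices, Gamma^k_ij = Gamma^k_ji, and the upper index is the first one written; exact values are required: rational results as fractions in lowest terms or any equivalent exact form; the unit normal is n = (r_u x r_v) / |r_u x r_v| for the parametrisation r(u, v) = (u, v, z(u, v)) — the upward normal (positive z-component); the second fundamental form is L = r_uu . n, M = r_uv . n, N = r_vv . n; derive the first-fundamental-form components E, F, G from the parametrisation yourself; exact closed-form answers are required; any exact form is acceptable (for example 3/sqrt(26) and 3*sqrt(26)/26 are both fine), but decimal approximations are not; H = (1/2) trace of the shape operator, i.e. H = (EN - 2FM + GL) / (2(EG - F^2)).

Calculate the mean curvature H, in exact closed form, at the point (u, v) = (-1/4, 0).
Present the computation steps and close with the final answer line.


z_u = 0, z_v = 0, z_uu = 0, z_uv = 0, z_vv = -1/3
E = 1, F = 0, G = 1; answer radicand W^2 = 1
unnormalised second-form numerators: l = 0, m = 0, n = -1/3; L = l/sqrt(1), and similarly M = m/sqrt(W^2), N = n/sqrt(W^2)
H = (E*n - 2*F*m + G*l) / (2*(EG - F^2)*sqrt(W^2)); E*n - 2*F*m + G*l = -1/3, EG - F^2 = 1, so H = (-1/6)/sqrt(1)

Answer: H = -1/6


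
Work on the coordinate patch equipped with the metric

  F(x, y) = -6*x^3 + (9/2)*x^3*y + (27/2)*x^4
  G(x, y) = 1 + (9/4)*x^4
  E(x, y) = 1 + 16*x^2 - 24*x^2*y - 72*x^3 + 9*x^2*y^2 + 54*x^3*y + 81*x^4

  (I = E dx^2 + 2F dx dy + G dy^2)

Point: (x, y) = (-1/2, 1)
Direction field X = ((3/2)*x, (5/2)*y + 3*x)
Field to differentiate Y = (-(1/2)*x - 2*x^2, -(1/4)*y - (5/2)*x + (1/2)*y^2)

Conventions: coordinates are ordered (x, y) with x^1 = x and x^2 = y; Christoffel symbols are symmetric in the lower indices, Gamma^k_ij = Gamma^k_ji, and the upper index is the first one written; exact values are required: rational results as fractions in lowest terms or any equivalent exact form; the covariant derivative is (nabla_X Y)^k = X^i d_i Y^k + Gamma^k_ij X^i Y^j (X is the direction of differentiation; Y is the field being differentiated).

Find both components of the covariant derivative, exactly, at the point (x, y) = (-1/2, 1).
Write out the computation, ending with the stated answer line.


E = 137/16, F = 33/32, G = 73/64 at the point
E_x = -55, E_y = -33/4, F_x = -63/8, F_y = -9/16, G_x = -9/8, G_y = 0
EG - F^2 = 557/64;  g^inv = (64/557) * [[73/64, -33/32], [-33/32, 137/16]]
first-kind symbols [ij,l] = (1/2)(d_i g_jl + d_j g_il - d_l g_ij): [xx,x] = E_x/2 = -55/2, [xx,y] = F_x - E_y/2 = -15/4, [xy,x] = E_y/2 = -33/8, [xy,y] = G_x/2 = -9/16, [yy,x] = F_y - G_x/2 = 0, [yy,y] = G_y/2 = 0
Gamma^x_ij = (G*[ij,x] - F*[ij,y])/(EG - F^2), Gamma^y_ij = (E*[ij,y] - F*[ij,x])/(EG - F^2)
Gamma_xxx = -1760/557, Gamma_xxy = -264/557, Gamma_xyy = 0, Gamma_yxx = -240/557, Gamma_yxy = -36/557, Gamma_yyy = 0
X = (-3/4, 1), Y = (-1/4, 3/2) at the point

Answer: (nabla_X Y)^x = -4749/4456, (nabla_X Y)^y = 11733/4456


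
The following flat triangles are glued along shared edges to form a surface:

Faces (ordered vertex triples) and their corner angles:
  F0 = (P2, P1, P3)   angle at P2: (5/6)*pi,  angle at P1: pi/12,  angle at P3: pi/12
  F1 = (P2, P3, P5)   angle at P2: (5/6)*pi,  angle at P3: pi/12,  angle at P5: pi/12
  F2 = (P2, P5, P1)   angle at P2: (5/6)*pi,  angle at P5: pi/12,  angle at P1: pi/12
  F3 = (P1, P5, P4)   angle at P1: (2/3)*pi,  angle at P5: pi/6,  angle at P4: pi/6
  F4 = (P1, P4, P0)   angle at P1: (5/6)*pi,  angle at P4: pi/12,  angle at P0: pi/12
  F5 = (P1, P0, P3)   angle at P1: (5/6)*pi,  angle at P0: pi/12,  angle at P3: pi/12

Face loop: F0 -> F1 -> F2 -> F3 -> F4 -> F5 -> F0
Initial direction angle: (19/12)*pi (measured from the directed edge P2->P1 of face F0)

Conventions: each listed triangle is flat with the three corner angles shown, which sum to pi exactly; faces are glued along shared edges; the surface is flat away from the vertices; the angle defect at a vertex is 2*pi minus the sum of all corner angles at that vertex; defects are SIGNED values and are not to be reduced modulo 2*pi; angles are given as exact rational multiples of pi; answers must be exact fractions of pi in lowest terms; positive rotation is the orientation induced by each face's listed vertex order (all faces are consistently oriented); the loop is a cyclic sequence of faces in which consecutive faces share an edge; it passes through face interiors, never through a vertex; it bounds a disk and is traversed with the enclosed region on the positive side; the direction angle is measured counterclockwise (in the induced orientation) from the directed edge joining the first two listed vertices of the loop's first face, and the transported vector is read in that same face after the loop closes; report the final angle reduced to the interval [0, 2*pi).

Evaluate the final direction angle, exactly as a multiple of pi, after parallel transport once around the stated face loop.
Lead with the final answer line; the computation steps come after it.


Answer: final direction angle = (7/12)*pi

enclosed vertex P1: corner angles sum to (5/2)*pi, defect = 2*pi - (5/2)*pi = -pi/2
enclosed vertex P2: corner angles sum to (5/2)*pi, defect = 2*pi - (5/2)*pi = -pi/2
the final direction is the initial angle plus the enclosed defects, taken mod 2*pi in the induced orientation
final angle = (19/12)*pi - pi = (7/12)*pi (mod 2*pi)


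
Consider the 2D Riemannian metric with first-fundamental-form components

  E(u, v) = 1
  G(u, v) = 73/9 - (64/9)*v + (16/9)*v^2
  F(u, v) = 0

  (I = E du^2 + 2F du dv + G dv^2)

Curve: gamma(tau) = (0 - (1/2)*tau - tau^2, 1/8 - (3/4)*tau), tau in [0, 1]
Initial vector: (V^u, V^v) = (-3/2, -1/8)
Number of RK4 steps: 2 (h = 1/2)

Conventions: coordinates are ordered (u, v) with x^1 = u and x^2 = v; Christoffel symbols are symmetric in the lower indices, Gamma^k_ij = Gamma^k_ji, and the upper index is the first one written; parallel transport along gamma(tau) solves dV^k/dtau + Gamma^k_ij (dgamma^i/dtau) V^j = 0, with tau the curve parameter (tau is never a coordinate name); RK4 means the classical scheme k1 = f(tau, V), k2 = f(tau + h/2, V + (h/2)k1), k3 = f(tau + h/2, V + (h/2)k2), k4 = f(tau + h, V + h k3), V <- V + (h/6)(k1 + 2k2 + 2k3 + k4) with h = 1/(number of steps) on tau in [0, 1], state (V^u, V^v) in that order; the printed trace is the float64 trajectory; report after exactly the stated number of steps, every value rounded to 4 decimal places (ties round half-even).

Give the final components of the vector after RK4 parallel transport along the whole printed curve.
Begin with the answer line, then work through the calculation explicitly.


Answer: V^u = -1.5000, V^v = -0.0925

gamma'(tau) = (-1/2 - 2*tau, -3/4); f(tau, V)^k = -Gamma^k_ij(gamma(tau)) gamma'^i(tau) V^j; h = 1/2; intermediate values shown to 6 dp
curve data and Christoffel symbols at the stage parameters:
  tau = 0.000000: gamma = (0.000000, 0.125000), gamma' = (-0.500000, -0.750000); Gamma_uuu = 0.000000, Gamma_uuv = 0.000000, Gamma_uvv = 0.000000, Gamma_vuu = 0.000000, Gamma_vuv = 0.000000, Gamma_vvv = -0.459770
  tau = 0.250000: gamma = (-0.187500, -0.062500), gamma' = (-1.000000, -0.750000); Gamma_uuu = 0.000000, Gamma_uuv = 0.000000, Gamma_uvv = 0.000000, Gamma_vuu = 0.000000, Gamma_vuv = 0.000000, Gamma_vvv = -0.428224
  tau = 0.500000: gamma = (-0.500000, -0.250000), gamma' = (-1.500000, -0.750000); Gamma_uuu = 0.000000, Gamma_uuv = 0.000000, Gamma_uvv = 0.000000, Gamma_vuu = 0.000000, Gamma_vuv = 0.000000, Gamma_vvv = -0.400000
  tau = 0.750000: gamma = (-0.937500, -0.437500), gamma' = (-2.000000, -0.750000); Gamma_uuu = 0.000000, Gamma_uuv = 0.000000, Gamma_uvv = 0.000000, Gamma_vuu = 0.000000, Gamma_vuv = 0.000000, Gamma_vvv = -0.374775
  tau = 1.000000: gamma = (-1.500000, -0.625000), gamma' = (-2.500000, -0.750000); Gamma_uuu = 0.000000, Gamma_uuv = 0.000000, Gamma_uvv = 0.000000, Gamma_vuu = 0.000000, Gamma_vuv = 0.000000, Gamma_vvv = -0.352201
step 0: V^u = -1.5000, V^v = -0.1250
step 1: k1 = (0.000000, 0.043103), k2 = (0.000000, 0.036685), k3 = (0.000000, 0.037200), k4 = (0.000000, 0.031920); V <- V + (h/6)(k1 + 2k2 + 2k3 + k4): V^u = -1.5000, V^v = -0.1064
step 2: k1 = (0.000000, 0.031930), k2 = (0.000000, 0.027673), k3 = (0.000000, 0.027972), k4 = (0.000000, 0.024420); V <- V + (h/6)(k1 + 2k2 + 2k3 + k4): V^u = -1.5000, V^v = -0.0925


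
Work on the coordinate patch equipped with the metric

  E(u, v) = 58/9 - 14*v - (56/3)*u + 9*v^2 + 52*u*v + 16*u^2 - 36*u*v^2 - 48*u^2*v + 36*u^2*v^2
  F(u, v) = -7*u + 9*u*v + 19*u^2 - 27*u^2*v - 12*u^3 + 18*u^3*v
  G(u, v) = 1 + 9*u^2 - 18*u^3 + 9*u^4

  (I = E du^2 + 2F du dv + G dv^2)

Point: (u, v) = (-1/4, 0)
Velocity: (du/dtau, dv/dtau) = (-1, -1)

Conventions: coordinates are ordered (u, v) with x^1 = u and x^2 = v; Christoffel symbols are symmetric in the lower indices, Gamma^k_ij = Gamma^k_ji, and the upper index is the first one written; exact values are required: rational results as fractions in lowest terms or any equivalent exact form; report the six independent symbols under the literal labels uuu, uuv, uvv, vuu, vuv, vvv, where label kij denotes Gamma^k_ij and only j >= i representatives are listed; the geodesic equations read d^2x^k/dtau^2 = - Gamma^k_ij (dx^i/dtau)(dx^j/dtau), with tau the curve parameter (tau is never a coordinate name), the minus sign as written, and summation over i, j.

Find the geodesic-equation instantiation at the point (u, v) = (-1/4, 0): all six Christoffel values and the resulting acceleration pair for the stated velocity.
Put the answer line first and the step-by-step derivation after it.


Answer: Gamma_uuu = -30720/29929, Gamma_uuv = -34560/29929, Gamma_uvv = 0, Gamma_vuu = -8640/29929, Gamma_vuv = -9720/29929, Gamma_vvv = 0; accelerations (d^2u/dtau^2, d^2v/dtau^2) = (99840/29929, 28080/29929)

E = 109/9, F = 25/8, G = 481/256 at the point
E_u = -80/3, E_v = -30, F_u = -75/4, F_v = -135/32, G_u = -135/16, G_v = 0
EG - F^2 = 29929/2304;  g^inv = (2304/29929) * [[481/256, -25/8], [-25/8, 109/9]]
first-kind symbols [ij,l] = (1/2)(d_i g_jl + d_j g_il - d_l g_ij): [uu,u] = E_u/2 = -40/3, [uu,v] = F_u - E_v/2 = -15/4, [uv,u] = E_v/2 = -15, [uv,v] = G_u/2 = -135/32, [vv,u] = F_v - G_u/2 = 0, [vv,v] = G_v/2 = 0
Gamma^u_ij = (G*[ij,u] - F*[ij,v])/(EG - F^2), Gamma^v_ij = (E*[ij,v] - F*[ij,u])/(EG - F^2)
Gamma_uuu = -30720/29929, Gamma_uuv = -34560/29929, Gamma_uvv = 0, Gamma_vuu = -8640/29929, Gamma_vuv = -9720/29929, Gamma_vvv = 0
d^2u/dtau^2 = -(Gamma_uuu*(-1)^2 + 2*Gamma_uuv*(-1)*(-1) + Gamma_uvv*(-1)^2) = 99840/29929
d^2v/dtau^2 = -(Gamma_vuu*(-1)^2 + 2*Gamma_vuv*(-1)*(-1) + Gamma_vvv*(-1)^2) = 28080/29929


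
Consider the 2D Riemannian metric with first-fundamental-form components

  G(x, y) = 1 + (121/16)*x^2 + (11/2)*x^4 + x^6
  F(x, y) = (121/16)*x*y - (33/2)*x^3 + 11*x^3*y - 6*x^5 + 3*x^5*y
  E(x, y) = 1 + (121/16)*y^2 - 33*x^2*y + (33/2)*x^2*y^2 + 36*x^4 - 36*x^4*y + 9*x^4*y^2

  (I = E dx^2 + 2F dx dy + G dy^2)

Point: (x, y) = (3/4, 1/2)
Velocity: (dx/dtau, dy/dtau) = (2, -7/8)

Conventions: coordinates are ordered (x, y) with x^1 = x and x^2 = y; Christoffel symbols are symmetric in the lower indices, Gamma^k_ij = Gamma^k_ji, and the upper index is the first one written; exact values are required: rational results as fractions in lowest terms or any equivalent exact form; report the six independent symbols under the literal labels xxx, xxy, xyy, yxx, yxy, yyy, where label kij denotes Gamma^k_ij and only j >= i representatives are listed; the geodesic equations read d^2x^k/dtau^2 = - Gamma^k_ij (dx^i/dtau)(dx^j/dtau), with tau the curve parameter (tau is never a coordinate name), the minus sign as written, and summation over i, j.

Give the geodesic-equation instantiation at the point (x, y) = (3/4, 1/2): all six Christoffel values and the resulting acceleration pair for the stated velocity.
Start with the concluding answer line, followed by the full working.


Answer: Gamma_xxx = 31968/34853, Gamma_xxy = -21016/34853, Gamma_xyy = 0, Gamma_yxx = -68688/34853, Gamma_yxy = 45156/34853, Gamma_yyy = 0; accelerations (d^2x/dtau^2, d^2y/dtau^2) = (-201428/34853, 432798/34853)

E = 2393/1024, F = -5883/2048, G = 29377/4096 at the point
E_x = 999/64, E_y = -2627/256, F_x = -11213/512, F_y = 11289/1024, G_x = 11289/512, G_y = 0
EG - F^2 = 34853/4096;  g^inv = (4096/34853) * [[29377/4096, 5883/2048], [5883/2048, 2393/1024]]
first-kind symbols [ij,l] = (1/2)(d_i g_jl + d_j g_il - d_l g_ij): [xx,x] = E_x/2 = 999/128, [xx,y] = F_x - E_y/2 = -4293/256, [xy,x] = E_y/2 = -2627/512, [xy,y] = G_x/2 = 11289/1024, [yy,x] = F_y - G_x/2 = 0, [yy,y] = G_y/2 = 0
Gamma^x_ij = (G*[ij,x] - F*[ij,y])/(EG - F^2), Gamma^y_ij = (E*[ij,y] - F*[ij,x])/(EG - F^2)
Gamma_xxx = 31968/34853, Gamma_xxy = -21016/34853, Gamma_xyy = 0, Gamma_yxx = -68688/34853, Gamma_yxy = 45156/34853, Gamma_yyy = 0
d^2x/dtau^2 = -(Gamma_xxx*(2)^2 + 2*Gamma_xxy*(2)*(-7/8) + Gamma_xyy*(-7/8)^2) = -201428/34853
d^2y/dtau^2 = -(Gamma_yxx*(2)^2 + 2*Gamma_yxy*(2)*(-7/8) + Gamma_yyy*(-7/8)^2) = 432798/34853


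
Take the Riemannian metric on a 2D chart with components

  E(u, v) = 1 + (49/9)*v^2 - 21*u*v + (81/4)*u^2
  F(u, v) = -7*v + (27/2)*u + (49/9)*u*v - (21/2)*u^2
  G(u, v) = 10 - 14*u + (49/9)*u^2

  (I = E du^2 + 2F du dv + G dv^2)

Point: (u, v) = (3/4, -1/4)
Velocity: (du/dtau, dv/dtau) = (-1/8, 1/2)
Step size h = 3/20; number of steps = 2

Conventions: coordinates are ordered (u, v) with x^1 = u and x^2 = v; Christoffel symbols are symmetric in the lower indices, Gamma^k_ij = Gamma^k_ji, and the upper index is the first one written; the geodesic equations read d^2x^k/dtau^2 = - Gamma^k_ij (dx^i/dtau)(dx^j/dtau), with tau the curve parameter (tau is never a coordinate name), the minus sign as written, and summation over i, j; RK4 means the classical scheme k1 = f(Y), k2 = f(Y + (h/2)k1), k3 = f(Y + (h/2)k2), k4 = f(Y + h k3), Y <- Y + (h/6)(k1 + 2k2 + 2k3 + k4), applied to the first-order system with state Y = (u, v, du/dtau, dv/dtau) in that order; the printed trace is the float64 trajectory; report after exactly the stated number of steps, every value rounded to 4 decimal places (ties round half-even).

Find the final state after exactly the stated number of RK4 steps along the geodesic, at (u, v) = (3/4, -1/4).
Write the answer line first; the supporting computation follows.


Answer: u = 0.7086, v = -0.1013, du/dtau = -0.1525, dv/dtau = 0.4902

f(Y) = (du/dtau, dv/dtau, -Gamma^u_ij Y'^i Y'^j, -Gamma^v_ij Y'^i Y'^j) with the Gammas evaluated at the stage position; h = 0.150000; intermediate values shown to 6 dp
step 0: u = 0.7500, v = -0.2500, du/dtau = -0.1250, dv/dtau = 0.5000
step 1:
  k1: at (u, v) = (0.750000, -0.250000), (du/dtau, dv/dtau) = (-0.125000, 0.500000); Gamma_uuu = 0.977050, Gamma_uuv = -0.506618, Gamma_uvv = 0.000000, Gamma_vuu = 0.308542, Gamma_vuv = -0.159985, Gamma_vvv = 0.000000; k1 = (-0.125000, 0.500000, -0.078594, -0.024819)
  k2: at (u, v) = (0.740625, -0.212500), (du/dtau, dv/dtau) = (-0.130895, 0.498139); Gamma_uuu = 0.997263, Gamma_uuv = -0.517099, Gamma_uvv = 0.000000, Gamma_vuu = 0.331290, Gamma_vuv = -0.171780, Gamma_vvv = 0.000000; k2 = (-0.130895, 0.498139, -0.084520, -0.028078)
  k3: at (u, v) = (0.740183, -0.212640), (du/dtau, dv/dtau) = (-0.131339, 0.497894); Gamma_uuu = 0.997413, Gamma_uuv = -0.517177, Gamma_uvv = 0.000000, Gamma_vuu = 0.331753, Gamma_vuv = -0.172020, Gamma_vvv = 0.000000; k3 = (-0.131339, 0.497894, -0.084845, -0.028221)
  k4: at (u, v) = (0.730299, -0.175316), (du/dtau, dv/dtau) = (-0.137727, 0.495767); Gamma_uuu = 1.017981, Gamma_uuv = -0.527842, Gamma_uvv = 0.000000, Gamma_vuu = 0.357002, Gamma_vuv = -0.185112, Gamma_vvv = 0.000000; k4 = (-0.137727, 0.495767, -0.091392, -0.032051)
  Y <- Y + (h/6)(k1 + 2k2 + 2k3 + k4): u = 0.7303, v = -0.1753, du/dtau = -0.1377, dv/dtau = 0.4958
step 2:
  k1: at (u, v) = (0.730320, -0.175304), (du/dtau, dv/dtau) = (-0.137718, 0.495763); Gamma_uuu = 1.017977, Gamma_uuv = -0.527840, Gamma_uvv = 0.000000, Gamma_vuu = 0.356981, Gamma_vuv = -0.185101, Gamma_vvv = 0.000000; k1 = (-0.137718, 0.495763, -0.091384, -0.032046)
  k2: at (u, v) = (0.719991, -0.138122), (du/dtau, dv/dtau) = (-0.144572, 0.493360); Gamma_uuu = 1.038754, Gamma_uuv = -0.538613, Gamma_uvv = 0.000000, Gamma_vuu = 0.384919, Gamma_vuv = -0.199588, Gamma_vvv = 0.000000; k2 = (-0.144572, 0.493360, -0.098545, -0.036517)
  k3: at (u, v) = (0.719477, -0.138302), (du/dtau, dv/dtau) = (-0.145109, 0.493025); Gamma_uuu = 1.038897, Gamma_uuv = -0.538687, Gamma_uvv = 0.000000, Gamma_vuu = 0.385527, Gamma_vuv = -0.199903, Gamma_vvv = 0.000000; k3 = (-0.145109, 0.493025, -0.098953, -0.036721)
  k4: at (u, v) = (0.708554, -0.101350), (du/dtau, dv/dtau) = (-0.152561, 0.490255); Gamma_uuu = 1.059702, Gamma_uuv = -0.549475, Gamma_uvv = 0.000000, Gamma_vuu = 0.416677, Gamma_vuv = -0.216055, Gamma_vvv = 0.000000; k4 = (-0.152561, 0.490255, -0.106859, -0.042017)
  Y <- Y + (h/6)(k1 + 2k2 + 2k3 + k4): u = 0.7086, v = -0.1013, du/dtau = -0.1525, dv/dtau = 0.4902


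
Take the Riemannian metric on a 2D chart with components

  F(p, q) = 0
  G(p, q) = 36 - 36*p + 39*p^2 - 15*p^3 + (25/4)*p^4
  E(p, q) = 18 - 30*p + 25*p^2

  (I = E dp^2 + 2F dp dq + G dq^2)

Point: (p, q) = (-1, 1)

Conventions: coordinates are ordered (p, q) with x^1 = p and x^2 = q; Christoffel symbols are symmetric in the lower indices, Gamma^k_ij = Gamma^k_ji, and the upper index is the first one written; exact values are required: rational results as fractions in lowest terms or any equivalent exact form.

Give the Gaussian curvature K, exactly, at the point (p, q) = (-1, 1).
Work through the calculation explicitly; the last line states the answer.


E = 73, F = 0, G = 529/4, EG - F^2 = 38617/4 at the point
E_p = -80, E_q = 0, F_p = 0, F_q = 0, G_p = -184, G_q = 0
E_qq = 0, F_pq = 0, G_pp = 243
Apply the Brioschi formula K = (det M1 - det M2)/(EG - F^2)^2 over the derivative matrices of E, F, G.
M1 = [[-E_qq/2 + F_pq - G_pp/2, E_p/2, F_p - E_q/2], [F_q - G_p/2, E, F], [G_q/2, F, G]] = [[-243/2, -40, 0], [92, 73, 0], [0, 0, 529/4]]; det M1 = -5490491/8
M2 = [[0, E_q/2, G_p/2], [E_q/2, E, F], [G_p/2, F, G]] = [[0, 0, -92], [0, 73, 0], [-92, 0, 529/4]]; det M2 = -617872
det M1 - det M2 = -547515/8; K = -547515/8 / (38617/4)^2 = -90/122567

Answer: K = -90/122567
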